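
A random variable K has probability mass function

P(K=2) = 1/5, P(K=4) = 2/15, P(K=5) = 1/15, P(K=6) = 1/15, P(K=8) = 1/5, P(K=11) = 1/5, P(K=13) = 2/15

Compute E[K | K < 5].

2.8

P(K < 5) = 1/5 + 2/15 = 1/3.
E[K | K < 5] = [2·1/5 + 4·2/15] / (1/3)
 = 14/15 / (1/3)
 = 14/5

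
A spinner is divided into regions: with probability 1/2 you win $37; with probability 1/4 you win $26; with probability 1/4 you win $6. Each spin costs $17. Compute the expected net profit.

9.5

E[payout] = 37·1/2 + 26·1/4 + 6·1/4
 = 37/2 + 13/2 + 3/2
 = 53/2
Net = 53/2 - 17 = 19/2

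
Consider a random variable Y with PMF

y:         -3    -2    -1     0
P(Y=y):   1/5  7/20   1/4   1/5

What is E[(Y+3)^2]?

3.15

E[(Y+3)^2] = Σ (y+3)^2·P(Y=y)
 = 0·1/5 + 1·7/20 + 4·1/4 + 9·1/5
 = 0 + 7/20 + 1 + 9/5
 = 63/20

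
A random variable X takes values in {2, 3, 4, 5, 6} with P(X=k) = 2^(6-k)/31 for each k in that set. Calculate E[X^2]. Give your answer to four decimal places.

E[X^2] = Σ x^2·P(X=x)
 = 4·16/31 + 9·8/31 + 16·4/31 + 25·2/31 + 36·1/31
 = 64/31 + 72/31 + 64/31 + 50/31 + 36/31
 = 286/31

9.2258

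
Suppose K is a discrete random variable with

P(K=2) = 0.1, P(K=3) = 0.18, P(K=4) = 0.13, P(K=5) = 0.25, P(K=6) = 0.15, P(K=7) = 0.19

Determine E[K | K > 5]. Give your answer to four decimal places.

6.5588

P(K > 5) = 0.15 + 0.19 = 0.34.
E[K | K > 5] = [6·0.15 + 7·0.19] / 0.34
 = 2.23 / 0.34
 = 223/34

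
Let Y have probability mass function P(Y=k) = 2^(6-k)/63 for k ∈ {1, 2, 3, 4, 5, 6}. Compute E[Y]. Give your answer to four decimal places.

E[Y] = Σ y·P(Y=y)
 = 1·32/63 + 2·16/63 + 3·8/63 + 4·4/63 + 5·2/63 + 6·1/63
 = 32/63 + 32/63 + 8/21 + 16/63 + 10/63 + 2/21
 = 40/21

1.9048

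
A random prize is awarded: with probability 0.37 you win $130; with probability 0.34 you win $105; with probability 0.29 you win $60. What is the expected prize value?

E[payout] = 130·0.37 + 105·0.34 + 60·0.29
 = 48.1 + 35.7 + 17.4
 = 101.2

101.2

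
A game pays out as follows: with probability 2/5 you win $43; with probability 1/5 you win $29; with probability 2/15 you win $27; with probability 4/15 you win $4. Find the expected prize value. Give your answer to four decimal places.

27.6667

E[payout] = 43·2/5 + 29·1/5 + 27·2/15 + 4·4/15
 = 86/5 + 29/5 + 18/5 + 16/15
 = 83/3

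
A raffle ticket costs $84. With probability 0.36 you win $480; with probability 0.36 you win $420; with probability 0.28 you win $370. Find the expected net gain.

E[payout] = 480·0.36 + 420·0.36 + 370·0.28
 = 172.8 + 151.2 + 103.6
 = 427.6
Net = 427.6 - 84 = 343.6

343.6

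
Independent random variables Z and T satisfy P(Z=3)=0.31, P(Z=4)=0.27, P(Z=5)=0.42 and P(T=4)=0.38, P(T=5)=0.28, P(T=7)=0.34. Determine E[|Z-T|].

1.5092

E[|Z-T|] = Σ_z Σ_t |z-t| · P(Z=z)P(T=t)
 = 1·0.1178 + 2·0.0868 + 4·0.1054 + 0·0.1026 + 1·0.0756 + 3·0.0918 + 1·0.1596 + 0·0.1176 + 2·0.1428
 = 0.1178 + 0.1736 + 0.4216 + 0 + 0.0756 + 0.2754 + 0.1596 + 0 + 0.2856
 = 1.5092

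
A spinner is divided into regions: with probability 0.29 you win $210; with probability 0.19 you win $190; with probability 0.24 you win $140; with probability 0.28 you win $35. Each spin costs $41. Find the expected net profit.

99.4

E[payout] = 210·0.29 + 190·0.19 + 140·0.24 + 35·0.28
 = 60.9 + 36.1 + 33.6 + 9.8
 = 140.4
Net = 140.4 - 41 = 99.4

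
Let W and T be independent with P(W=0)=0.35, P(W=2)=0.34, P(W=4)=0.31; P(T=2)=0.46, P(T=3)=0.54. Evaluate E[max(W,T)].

E[max(W,T)] = Σ_w Σ_t max(w,t) · P(W=w)P(T=t)
 = 2·0.161 + 3·0.189 + 2·0.1564 + 3·0.1836 + 4·0.1426 + 4·0.1674
 = 0.322 + 0.567 + 0.3128 + 0.5508 + 0.5704 + 0.6696
 = 2.9926

2.9926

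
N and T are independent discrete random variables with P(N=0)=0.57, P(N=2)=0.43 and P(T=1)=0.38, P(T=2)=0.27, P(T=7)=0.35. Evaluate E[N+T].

4.23

E[N+T] = Σ_n Σ_t (n+t) · P(N=n)P(T=t)
 = 1·0.2166 + 2·0.1539 + 7·0.1995 + 3·0.1634 + 4·0.1161 + 9·0.1505
 = 0.2166 + 0.3078 + 1.3965 + 0.4902 + 0.4644 + 1.3545
 = 4.23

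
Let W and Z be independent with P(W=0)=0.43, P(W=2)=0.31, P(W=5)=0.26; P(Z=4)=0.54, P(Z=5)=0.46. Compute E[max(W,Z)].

E[max(W,Z)] = Σ_w Σ_z max(w,z) · P(W=w)P(Z=z)
 = 4·0.2322 + 5·0.1978 + 4·0.1674 + 5·0.1426 + 5·0.1404 + 5·0.1196
 = 0.9288 + 0.989 + 0.6696 + 0.713 + 0.702 + 0.598
 = 4.6004

4.6004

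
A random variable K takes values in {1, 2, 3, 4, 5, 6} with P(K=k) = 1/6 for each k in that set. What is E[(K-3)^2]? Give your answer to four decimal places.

E[(K-3)^2] = Σ (k-3)^2·P(K=k)
 = 4·1/6 + 1·1/6 + 0·1/6 + 1·1/6 + 4·1/6 + 9·1/6
 = 2/3 + 1/6 + 0 + 1/6 + 2/3 + 3/2
 = 19/6

3.1667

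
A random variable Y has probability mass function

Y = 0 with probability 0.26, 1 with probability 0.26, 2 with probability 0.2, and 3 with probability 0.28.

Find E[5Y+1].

E[5Y+1] = Σ (5y+1)·P(Y=y)
 = 1·0.26 + 6·0.26 + 11·0.2 + 16·0.28
 = 0.26 + 1.56 + 2.2 + 4.48
 = 8.5

8.5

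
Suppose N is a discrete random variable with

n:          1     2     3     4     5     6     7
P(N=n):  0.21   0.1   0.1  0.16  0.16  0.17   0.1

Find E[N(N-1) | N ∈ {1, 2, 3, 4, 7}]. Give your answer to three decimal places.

P(N ∈ {1, 2, 3, 4, 7}) = 0.21 + 0.1 + 0.1 + 0.16 + 0.1 = 0.67.
E[N(N-1) | N ∈ {1, 2, 3, 4, 7}] = [0·0.21 + 2·0.1 + 6·0.1 + 12·0.16 + 42·0.1] / 0.67
 = 6.92 / 0.67
 = 692/67

10.328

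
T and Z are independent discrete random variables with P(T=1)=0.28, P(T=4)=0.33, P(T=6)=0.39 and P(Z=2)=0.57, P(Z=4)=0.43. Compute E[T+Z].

6.8

E[T+Z] = Σ_t Σ_z (t+z) · P(T=t)P(Z=z)
 = 3·0.1596 + 5·0.1204 + 6·0.1881 + 8·0.1419 + 8·0.2223 + 10·0.1677
 = 0.4788 + 0.602 + 1.1286 + 1.1352 + 1.7784 + 1.677
 = 6.8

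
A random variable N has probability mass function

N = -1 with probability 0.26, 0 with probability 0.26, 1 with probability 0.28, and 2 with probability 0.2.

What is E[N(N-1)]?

0.92

E[N(N-1)] = Σ n(n-1)·P(N=n)
 = 2·0.26 + 0·0.26 + 0·0.28 + 2·0.2
 = 0.52 + 0 + 0 + 0.4
 = 0.92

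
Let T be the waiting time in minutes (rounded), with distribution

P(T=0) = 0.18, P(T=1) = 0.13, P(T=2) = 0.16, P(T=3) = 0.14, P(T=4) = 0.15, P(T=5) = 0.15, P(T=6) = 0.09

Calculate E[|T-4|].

E[|T-4|] = Σ |t-4|·P(T=t)
 = 4·0.18 + 3·0.13 + 2·0.16 + 1·0.14 + 0·0.15 + 1·0.15 + 2·0.09
 = 0.72 + 0.39 + 0.32 + 0.14 + 0 + 0.15 + 0.18
 = 1.9

1.9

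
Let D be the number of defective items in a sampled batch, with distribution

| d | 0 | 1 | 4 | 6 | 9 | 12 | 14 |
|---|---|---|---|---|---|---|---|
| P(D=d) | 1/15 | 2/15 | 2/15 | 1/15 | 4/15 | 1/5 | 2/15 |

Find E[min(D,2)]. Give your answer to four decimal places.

E[min(D,2)] = Σ min(d,2)·P(D=d)
 = 0·1/15 + 1·2/15 + 2·2/15 + 2·1/15 + 2·4/15 + 2·1/5 + 2·2/15
 = 0 + 2/15 + 4/15 + 2/15 + 8/15 + 2/5 + 4/15
 = 26/15

1.7333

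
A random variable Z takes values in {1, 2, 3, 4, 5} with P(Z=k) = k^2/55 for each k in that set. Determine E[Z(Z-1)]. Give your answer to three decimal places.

13.709

E[Z(Z-1)] = Σ z(z-1)·P(Z=z)
 = 0·1/55 + 2·4/55 + 6·9/55 + 12·16/55 + 20·5/11
 = 0 + 8/55 + 54/55 + 192/55 + 100/11
 = 754/55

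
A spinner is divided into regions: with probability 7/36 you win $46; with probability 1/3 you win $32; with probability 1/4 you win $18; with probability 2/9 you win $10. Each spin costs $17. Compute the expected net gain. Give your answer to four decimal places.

E[payout] = 46·7/36 + 32·1/3 + 18·1/4 + 10·2/9
 = 161/18 + 32/3 + 9/2 + 20/9
 = 79/3
Net = 79/3 - 17 = 28/3

9.3333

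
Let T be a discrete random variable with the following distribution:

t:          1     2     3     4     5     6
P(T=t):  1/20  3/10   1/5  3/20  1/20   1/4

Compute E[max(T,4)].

E[max(T,4)] = Σ max(t,4)·P(T=t)
 = 4·1/20 + 4·3/10 + 4·1/5 + 4·3/20 + 5·1/20 + 6·1/4
 = 1/5 + 6/5 + 4/5 + 3/5 + 1/4 + 3/2
 = 91/20

4.55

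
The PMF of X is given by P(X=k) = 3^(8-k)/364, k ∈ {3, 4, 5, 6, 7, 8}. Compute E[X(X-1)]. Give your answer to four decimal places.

E[X(X-1)] = Σ x(x-1)·P(X=x)
 = 6·243/364 + 12·81/364 + 20·27/364 + 30·9/364 + 42·3/364 + 56·1/364
 = 729/182 + 243/91 + 135/91 + 135/182 + 9/26 + 2/13
 = 1711/182

9.4011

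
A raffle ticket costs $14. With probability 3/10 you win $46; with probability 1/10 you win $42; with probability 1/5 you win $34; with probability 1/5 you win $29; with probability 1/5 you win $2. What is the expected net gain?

17

E[payout] = 46·3/10 + 42·1/10 + 34·1/5 + 29·1/5 + 2·1/5
 = 69/5 + 21/5 + 34/5 + 29/5 + 2/5
 = 31
Net = 31 - 14 = 17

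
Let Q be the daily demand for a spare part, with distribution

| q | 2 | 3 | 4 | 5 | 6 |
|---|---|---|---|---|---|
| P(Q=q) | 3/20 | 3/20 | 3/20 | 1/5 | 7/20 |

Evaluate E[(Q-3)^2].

4.25

E[(Q-3)^2] = Σ (q-3)^2·P(Q=q)
 = 1·3/20 + 0·3/20 + 1·3/20 + 4·1/5 + 9·7/20
 = 3/20 + 0 + 3/20 + 4/5 + 63/20
 = 17/4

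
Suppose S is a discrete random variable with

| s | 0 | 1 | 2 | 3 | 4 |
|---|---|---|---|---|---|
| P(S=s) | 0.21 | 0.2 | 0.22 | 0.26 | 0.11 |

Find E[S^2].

5.18

E[S^2] = Σ s^2·P(S=s)
 = 0·0.21 + 1·0.2 + 4·0.22 + 9·0.26 + 16·0.11
 = 0 + 0.2 + 0.88 + 2.34 + 1.76
 = 5.18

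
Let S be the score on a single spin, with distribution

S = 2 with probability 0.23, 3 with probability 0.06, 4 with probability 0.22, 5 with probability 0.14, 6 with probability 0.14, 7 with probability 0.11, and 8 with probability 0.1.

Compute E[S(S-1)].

20.68

E[S(S-1)] = Σ s(s-1)·P(S=s)
 = 2·0.23 + 6·0.06 + 12·0.22 + 20·0.14 + 30·0.14 + 42·0.11 + 56·0.1
 = 0.46 + 0.36 + 2.64 + 2.8 + 4.2 + 4.62 + 5.6
 = 20.68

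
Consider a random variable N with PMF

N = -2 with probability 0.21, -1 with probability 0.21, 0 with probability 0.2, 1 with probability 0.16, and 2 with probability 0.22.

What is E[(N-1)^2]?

E[(N-1)^2] = Σ (n-1)^2·P(N=n)
 = 9·0.21 + 4·0.21 + 1·0.2 + 0·0.16 + 1·0.22
 = 1.89 + 0.84 + 0.2 + 0 + 0.22
 = 3.15

3.15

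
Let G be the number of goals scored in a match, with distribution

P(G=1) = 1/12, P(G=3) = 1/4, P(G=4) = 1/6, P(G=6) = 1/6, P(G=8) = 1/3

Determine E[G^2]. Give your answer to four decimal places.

32.3333

E[G^2] = Σ g^2·P(G=g)
 = 1·1/12 + 9·1/4 + 16·1/6 + 36·1/6 + 64·1/3
 = 1/12 + 9/4 + 8/3 + 6 + 64/3
 = 97/3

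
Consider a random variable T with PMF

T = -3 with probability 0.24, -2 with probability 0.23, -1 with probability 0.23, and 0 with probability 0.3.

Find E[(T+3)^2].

E[(T+3)^2] = Σ (t+3)^2·P(T=t)
 = 0·0.24 + 1·0.23 + 4·0.23 + 9·0.3
 = 0 + 0.23 + 0.92 + 2.7
 = 3.85

3.85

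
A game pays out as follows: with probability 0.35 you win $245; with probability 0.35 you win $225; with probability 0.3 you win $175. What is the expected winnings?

217

E[payout] = 245·0.35 + 225·0.35 + 175·0.3
 = 85.75 + 78.75 + 52.5
 = 217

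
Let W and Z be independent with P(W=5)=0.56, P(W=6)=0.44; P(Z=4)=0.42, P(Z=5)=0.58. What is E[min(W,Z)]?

4.58

E[min(W,Z)] = Σ_w Σ_z min(w,z) · P(W=w)P(Z=z)
 = 4·0.2352 + 5·0.3248 + 4·0.1848 + 5·0.2552
 = 0.9408 + 1.624 + 0.7392 + 1.276
 = 4.58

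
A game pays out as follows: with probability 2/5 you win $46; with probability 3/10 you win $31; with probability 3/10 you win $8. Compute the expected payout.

30.1

E[payout] = 46·2/5 + 31·3/10 + 8·3/10
 = 92/5 + 93/10 + 12/5
 = 301/10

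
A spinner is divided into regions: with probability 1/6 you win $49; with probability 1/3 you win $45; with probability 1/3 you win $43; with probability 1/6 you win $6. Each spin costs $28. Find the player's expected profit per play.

10.5

E[payout] = 49·1/6 + 45·1/3 + 43·1/3 + 6·1/6
 = 49/6 + 15 + 43/3 + 1
 = 77/2
Net = 77/2 - 28 = 21/2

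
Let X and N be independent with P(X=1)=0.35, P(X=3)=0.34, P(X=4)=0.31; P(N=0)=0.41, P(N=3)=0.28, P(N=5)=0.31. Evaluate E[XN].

6.2379

E[XN] = Σ_x Σ_n xn · P(X=x)P(N=n)
 = 0·0.1435 + 3·0.098 + 5·0.1085 + 0·0.1394 + 9·0.0952 + 15·0.1054 + 0·0.1271 + 12·0.0868 + 20·0.0961
 = 0 + 0.294 + 0.5425 + 0 + 0.8568 + 1.581 + 0 + 1.0416 + 1.922
 = 6.2379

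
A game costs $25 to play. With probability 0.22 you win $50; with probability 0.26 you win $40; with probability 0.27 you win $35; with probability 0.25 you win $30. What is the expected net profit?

E[payout] = 50·0.22 + 40·0.26 + 35·0.27 + 30·0.25
 = 11 + 10.4 + 9.45 + 7.5
 = 38.35
Net = 38.35 - 25 = 13.35

13.35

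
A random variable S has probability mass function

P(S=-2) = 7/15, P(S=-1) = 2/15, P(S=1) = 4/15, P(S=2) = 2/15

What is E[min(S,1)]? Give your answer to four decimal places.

E[min(S,1)] = Σ min(s,1)·P(S=s)
 = (-2)·7/15 + (-1)·2/15 + 1·4/15 + 1·2/15
 = (-14/15) + (-2/15) + 4/15 + 2/15
 = -2/3

-0.6667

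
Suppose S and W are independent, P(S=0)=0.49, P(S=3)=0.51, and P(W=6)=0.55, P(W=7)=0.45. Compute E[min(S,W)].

E[min(S,W)] = Σ_s Σ_w min(s,w) · P(S=s)P(W=w)
 = 0·0.2695 + 0·0.2205 + 3·0.2805 + 3·0.2295
 = 0 + 0 + 0.8415 + 0.6885
 = 1.53

1.53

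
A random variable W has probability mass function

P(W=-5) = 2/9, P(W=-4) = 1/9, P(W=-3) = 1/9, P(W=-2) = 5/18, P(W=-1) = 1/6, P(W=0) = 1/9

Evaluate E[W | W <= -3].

P(W <= -3) = 2/9 + 1/9 + 1/9 = 4/9.
E[W | W <= -3] = [(-5)·2/9 + (-4)·1/9 + (-3)·1/9] / (4/9)
 = -17/9 / (4/9)
 = -17/4

-4.25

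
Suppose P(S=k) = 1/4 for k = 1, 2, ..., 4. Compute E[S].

E[S] = Σ s·P(S=s)
 = 1·1/4 + 2·1/4 + 3·1/4 + 4·1/4
 = 1/4 + 1/2 + 3/4 + 1
 = 5/2

2.5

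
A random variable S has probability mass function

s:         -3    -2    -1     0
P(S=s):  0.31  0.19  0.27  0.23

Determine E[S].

E[S] = Σ s·P(S=s)
 = (-3)·0.31 + (-2)·0.19 + (-1)·0.27 + 0·0.23
 = (-0.93) + (-0.38) + (-0.27) + 0
 = -1.58

-1.58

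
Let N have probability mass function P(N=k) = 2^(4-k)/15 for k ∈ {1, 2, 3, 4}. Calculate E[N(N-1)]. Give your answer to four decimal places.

2.1333

E[N(N-1)] = Σ n(n-1)·P(N=n)
 = 0·8/15 + 2·4/15 + 6·2/15 + 12·1/15
 = 0 + 8/15 + 4/5 + 4/5
 = 32/15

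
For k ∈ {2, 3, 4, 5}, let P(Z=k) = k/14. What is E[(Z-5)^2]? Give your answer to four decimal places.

2.4286

E[(Z-5)^2] = Σ (z-5)^2·P(Z=z)
 = 9·1/7 + 4·3/14 + 1·2/7 + 0·5/14
 = 9/7 + 6/7 + 2/7 + 0
 = 17/7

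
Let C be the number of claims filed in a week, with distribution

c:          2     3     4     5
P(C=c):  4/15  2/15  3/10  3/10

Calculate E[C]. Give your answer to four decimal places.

E[C] = Σ c·P(C=c)
 = 2·4/15 + 3·2/15 + 4·3/10 + 5·3/10
 = 8/15 + 2/5 + 6/5 + 3/2
 = 109/30

3.6333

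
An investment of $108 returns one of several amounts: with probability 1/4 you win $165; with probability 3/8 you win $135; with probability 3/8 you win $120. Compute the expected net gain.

E[payout] = 165·1/4 + 135·3/8 + 120·3/8
 = 165/4 + 405/8 + 45
 = 1095/8
Net = 1095/8 - 108 = 231/8

28.875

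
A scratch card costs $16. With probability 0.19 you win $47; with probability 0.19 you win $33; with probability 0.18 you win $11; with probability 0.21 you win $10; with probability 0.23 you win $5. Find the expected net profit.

4.43

E[payout] = 47·0.19 + 33·0.19 + 11·0.18 + 10·0.21 + 5·0.23
 = 8.93 + 6.27 + 1.98 + 2.1 + 1.15
 = 20.43
Net = 20.43 - 16 = 4.43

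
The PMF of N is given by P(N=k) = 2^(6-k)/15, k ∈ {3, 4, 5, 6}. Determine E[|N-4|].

0.8

E[|N-4|] = Σ |n-4|·P(N=n)
 = 1·8/15 + 0·4/15 + 1·2/15 + 2·1/15
 = 8/15 + 0 + 2/15 + 2/15
 = 4/5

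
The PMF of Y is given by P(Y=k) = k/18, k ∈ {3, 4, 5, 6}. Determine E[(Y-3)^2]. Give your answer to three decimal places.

E[(Y-3)^2] = Σ (y-3)^2·P(Y=y)
 = 0·1/6 + 1·2/9 + 4·5/18 + 9·1/3
 = 0 + 2/9 + 10/9 + 3
 = 13/3

4.333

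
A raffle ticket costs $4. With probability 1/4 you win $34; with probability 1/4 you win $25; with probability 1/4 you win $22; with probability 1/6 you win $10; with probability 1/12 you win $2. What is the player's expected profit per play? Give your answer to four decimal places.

18.0833

E[payout] = 34·1/4 + 25·1/4 + 22·1/4 + 10·1/6 + 2·1/12
 = 17/2 + 25/4 + 11/2 + 5/3 + 1/6
 = 265/12
Net = 265/12 - 4 = 217/12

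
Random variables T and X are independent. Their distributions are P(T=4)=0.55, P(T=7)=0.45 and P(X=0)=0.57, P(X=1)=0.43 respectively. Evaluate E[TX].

2.3005

E[TX] = Σ_t Σ_x tx · P(T=t)P(X=x)
 = 0·0.3135 + 4·0.2365 + 0·0.2565 + 7·0.1935
 = 0 + 0.946 + 0 + 1.3545
 = 2.3005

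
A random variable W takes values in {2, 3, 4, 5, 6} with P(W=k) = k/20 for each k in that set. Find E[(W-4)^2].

E[(W-4)^2] = Σ (w-4)^2·P(W=w)
 = 4·1/10 + 1·3/20 + 0·1/5 + 1·1/4 + 4·3/10
 = 2/5 + 3/20 + 0 + 1/4 + 6/5
 = 2

2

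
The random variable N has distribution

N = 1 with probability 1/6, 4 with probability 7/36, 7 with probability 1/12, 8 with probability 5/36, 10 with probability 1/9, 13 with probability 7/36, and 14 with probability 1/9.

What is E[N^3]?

955.5

E[N^3] = Σ n^3·P(N=n)
 = 1·1/6 + 64·7/36 + 343·1/12 + 512·5/36 + 1000·1/9 + 2197·7/36 + 2744·1/9
 = 1/6 + 112/9 + 343/12 + 640/9 + 1000/9 + 15379/36 + 2744/9
 = 1911/2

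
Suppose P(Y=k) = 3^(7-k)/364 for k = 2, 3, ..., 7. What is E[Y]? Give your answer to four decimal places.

2.4918

E[Y] = Σ y·P(Y=y)
 = 2·243/364 + 3·81/364 + 4·27/364 + 5·9/364 + 6·3/364 + 7·1/364
 = 243/182 + 243/364 + 27/91 + 45/364 + 9/182 + 1/52
 = 907/364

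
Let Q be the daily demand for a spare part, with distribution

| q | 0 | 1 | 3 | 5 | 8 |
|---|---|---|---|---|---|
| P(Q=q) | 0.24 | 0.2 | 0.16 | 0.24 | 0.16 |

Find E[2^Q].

E[2^Q] = Σ 2^q·P(Q=q)
 = 1·0.24 + 2·0.2 + 8·0.16 + 32·0.24 + 256·0.16
 = 0.24 + 0.4 + 1.28 + 7.68 + 40.96
 = 50.56

50.56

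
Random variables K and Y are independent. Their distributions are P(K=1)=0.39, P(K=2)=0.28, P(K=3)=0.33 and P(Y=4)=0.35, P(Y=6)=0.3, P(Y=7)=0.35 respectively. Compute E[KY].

E[KY] = Σ_k Σ_y ky · P(K=k)P(Y=y)
 = 4·0.1365 + 6·0.117 + 7·0.1365 + 8·0.098 + 12·0.084 + 14·0.098 + 12·0.1155 + 18·0.099 + 21·0.1155
 = 0.546 + 0.702 + 0.9555 + 0.784 + 1.008 + 1.372 + 1.386 + 1.782 + 2.4255
 = 10.961

10.961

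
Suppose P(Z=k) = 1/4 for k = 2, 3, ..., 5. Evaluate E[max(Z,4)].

E[max(Z,4)] = Σ max(z,4)·P(Z=z)
 = 4·1/4 + 4·1/4 + 4·1/4 + 5·1/4
 = 1 + 1 + 1 + 5/4
 = 17/4

4.25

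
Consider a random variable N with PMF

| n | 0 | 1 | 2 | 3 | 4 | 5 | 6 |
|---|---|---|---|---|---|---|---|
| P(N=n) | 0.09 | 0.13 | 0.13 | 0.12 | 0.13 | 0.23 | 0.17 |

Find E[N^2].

E[N^2] = Σ n^2·P(N=n)
 = 0·0.09 + 1·0.13 + 4·0.13 + 9·0.12 + 16·0.13 + 25·0.23 + 36·0.17
 = 0 + 0.13 + 0.52 + 1.08 + 2.08 + 5.75 + 6.12
 = 15.68

15.68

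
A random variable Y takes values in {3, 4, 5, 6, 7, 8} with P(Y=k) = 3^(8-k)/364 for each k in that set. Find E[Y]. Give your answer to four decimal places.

E[Y] = Σ y·P(Y=y)
 = 3·243/364 + 4·81/364 + 5·27/364 + 6·9/364 + 7·3/364 + 8·1/364
 = 729/364 + 81/91 + 135/364 + 27/182 + 3/52 + 2/91
 = 1271/364

3.4918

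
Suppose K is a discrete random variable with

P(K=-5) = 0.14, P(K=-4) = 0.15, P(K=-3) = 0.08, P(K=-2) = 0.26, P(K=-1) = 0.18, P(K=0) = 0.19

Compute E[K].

-2.24

E[K] = Σ k·P(K=k)
 = (-5)·0.14 + (-4)·0.15 + (-3)·0.08 + (-2)·0.26 + (-1)·0.18 + 0·0.19
 = (-0.7) + (-0.6) + (-0.24) + (-0.52) + (-0.18) + 0
 = -2.24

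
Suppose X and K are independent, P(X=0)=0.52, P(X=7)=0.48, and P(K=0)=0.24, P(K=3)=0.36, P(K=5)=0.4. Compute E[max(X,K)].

4.9616

E[max(X,K)] = Σ_x Σ_k max(x,k) · P(X=x)P(K=k)
 = 0·0.1248 + 3·0.1872 + 5·0.208 + 7·0.1152 + 7·0.1728 + 7·0.192
 = 0 + 0.5616 + 1.04 + 0.8064 + 1.2096 + 1.344
 = 4.9616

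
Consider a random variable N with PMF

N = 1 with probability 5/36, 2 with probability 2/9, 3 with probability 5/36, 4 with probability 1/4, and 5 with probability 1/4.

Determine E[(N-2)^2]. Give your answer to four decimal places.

E[(N-2)^2] = Σ (n-2)^2·P(N=n)
 = 1·5/36 + 0·2/9 + 1·5/36 + 4·1/4 + 9·1/4
 = 5/36 + 0 + 5/36 + 1 + 9/4
 = 127/36

3.5278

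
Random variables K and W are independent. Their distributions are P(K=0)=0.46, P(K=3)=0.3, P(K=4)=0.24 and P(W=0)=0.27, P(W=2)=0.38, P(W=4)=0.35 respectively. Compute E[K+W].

E[K+W] = Σ_k Σ_w (k+w) · P(K=k)P(W=w)
 = 0·0.1242 + 2·0.1748 + 4·0.161 + 3·0.081 + 5·0.114 + 7·0.105 + 4·0.0648 + 6·0.0912 + 8·0.084
 = 0 + 0.3496 + 0.644 + 0.243 + 0.57 + 0.735 + 0.2592 + 0.5472 + 0.672
 = 4.02

4.02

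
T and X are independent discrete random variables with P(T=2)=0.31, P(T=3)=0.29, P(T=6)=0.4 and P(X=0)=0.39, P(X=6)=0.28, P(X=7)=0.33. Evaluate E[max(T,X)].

5.5071

E[max(T,X)] = Σ_t Σ_x max(t,x) · P(T=t)P(X=x)
 = 2·0.1209 + 6·0.0868 + 7·0.1023 + 3·0.1131 + 6·0.0812 + 7·0.0957 + 6·0.156 + 6·0.112 + 7·0.132
 = 0.2418 + 0.5208 + 0.7161 + 0.3393 + 0.4872 + 0.6699 + 0.936 + 0.672 + 0.924
 = 5.5071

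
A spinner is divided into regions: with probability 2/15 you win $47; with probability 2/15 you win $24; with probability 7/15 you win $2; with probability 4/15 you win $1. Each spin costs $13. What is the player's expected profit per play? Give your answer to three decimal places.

E[payout] = 47·2/15 + 24·2/15 + 2·7/15 + 1·4/15
 = 94/15 + 16/5 + 14/15 + 4/15
 = 32/3
Net = 32/3 - 13 = -7/3

-2.333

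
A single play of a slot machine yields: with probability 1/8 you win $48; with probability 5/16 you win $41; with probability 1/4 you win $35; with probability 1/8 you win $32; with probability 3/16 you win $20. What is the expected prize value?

E[payout] = 48·1/8 + 41·5/16 + 35·1/4 + 32·1/8 + 20·3/16
 = 6 + 205/16 + 35/4 + 4 + 15/4
 = 565/16

35.3125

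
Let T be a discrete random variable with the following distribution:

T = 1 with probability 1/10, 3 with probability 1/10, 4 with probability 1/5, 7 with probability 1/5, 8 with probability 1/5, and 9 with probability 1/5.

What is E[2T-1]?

11

E[2T-1] = Σ (2t-1)·P(T=t)
 = 1·1/10 + 5·1/10 + 7·1/5 + 13·1/5 + 15·1/5 + 17·1/5
 = 1/10 + 1/2 + 7/5 + 13/5 + 3 + 17/5
 = 11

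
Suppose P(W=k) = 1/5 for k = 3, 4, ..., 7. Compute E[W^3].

155

E[W^3] = Σ w^3·P(W=w)
 = 27·1/5 + 64·1/5 + 125·1/5 + 216·1/5 + 343·1/5
 = 27/5 + 64/5 + 25 + 216/5 + 343/5
 = 155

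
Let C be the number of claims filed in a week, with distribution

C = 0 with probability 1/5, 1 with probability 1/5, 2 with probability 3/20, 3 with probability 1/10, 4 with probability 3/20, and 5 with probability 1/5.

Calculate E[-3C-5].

-12.2

E[-3C-5] = Σ (-3c-5)·P(C=c)
 = (-5)·1/5 + (-8)·1/5 + (-11)·3/20 + (-14)·1/10 + (-17)·3/20 + (-20)·1/5
 = (-1) + (-8/5) + (-33/20) + (-7/5) + (-51/20) + (-4)
 = -61/5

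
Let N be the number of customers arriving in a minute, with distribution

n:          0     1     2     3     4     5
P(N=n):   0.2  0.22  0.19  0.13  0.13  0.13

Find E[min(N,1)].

E[min(N,1)] = Σ min(n,1)·P(N=n)
 = 0·0.2 + 1·0.22 + 1·0.19 + 1·0.13 + 1·0.13 + 1·0.13
 = 0 + 0.22 + 0.19 + 0.13 + 0.13 + 0.13
 = 0.8

0.8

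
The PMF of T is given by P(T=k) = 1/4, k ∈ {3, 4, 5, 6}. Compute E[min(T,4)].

E[min(T,4)] = Σ min(t,4)·P(T=t)
 = 3·1/4 + 4·1/4 + 4·1/4 + 4·1/4
 = 3/4 + 1 + 1 + 1
 = 15/4

3.75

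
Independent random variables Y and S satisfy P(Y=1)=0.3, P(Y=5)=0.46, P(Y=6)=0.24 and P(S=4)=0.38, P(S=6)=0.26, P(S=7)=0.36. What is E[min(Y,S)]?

E[min(Y,S)] = Σ_y Σ_s min(y,s) · P(Y=y)P(S=s)
 = 1·0.114 + 1·0.078 + 1·0.108 + 4·0.1748 + 5·0.1196 + 5·0.1656 + 4·0.0912 + 6·0.0624 + 6·0.0864
 = 0.114 + 0.078 + 0.108 + 0.6992 + 0.598 + 0.828 + 0.3648 + 0.3744 + 0.5184
 = 3.6828

3.6828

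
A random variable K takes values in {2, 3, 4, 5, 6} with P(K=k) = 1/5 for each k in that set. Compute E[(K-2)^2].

E[(K-2)^2] = Σ (k-2)^2·P(K=k)
 = 0·1/5 + 1·1/5 + 4·1/5 + 9·1/5 + 16·1/5
 = 0 + 1/5 + 4/5 + 9/5 + 16/5
 = 6

6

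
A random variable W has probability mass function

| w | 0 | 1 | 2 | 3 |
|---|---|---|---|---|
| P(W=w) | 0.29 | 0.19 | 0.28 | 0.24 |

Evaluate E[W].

E[W] = Σ w·P(W=w)
 = 0·0.29 + 1·0.19 + 2·0.28 + 3·0.24
 = 0 + 0.19 + 0.56 + 0.72
 = 1.47

1.47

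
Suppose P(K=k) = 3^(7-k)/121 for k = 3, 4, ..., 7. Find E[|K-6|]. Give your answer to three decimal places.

E[|K-6|] = Σ |k-6|·P(K=k)
 = 3·81/121 + 2·27/121 + 1·9/121 + 0·3/121 + 1·1/121
 = 243/121 + 54/121 + 9/121 + 0 + 1/121
 = 307/121

2.537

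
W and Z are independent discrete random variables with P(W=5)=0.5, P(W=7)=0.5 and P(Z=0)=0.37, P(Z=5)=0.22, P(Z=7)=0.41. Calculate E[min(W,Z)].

3.56

E[min(W,Z)] = Σ_w Σ_z min(w,z) · P(W=w)P(Z=z)
 = 0·0.185 + 5·0.11 + 5·0.205 + 0·0.185 + 5·0.11 + 7·0.205
 = 0 + 0.55 + 1.025 + 0 + 0.55 + 1.435
 = 3.56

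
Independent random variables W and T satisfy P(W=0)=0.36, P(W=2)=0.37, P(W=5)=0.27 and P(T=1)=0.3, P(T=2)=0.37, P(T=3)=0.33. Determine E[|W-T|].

1.7658

E[|W-T|] = Σ_w Σ_t |w-t| · P(W=w)P(T=t)
 = 1·0.108 + 2·0.1332 + 3·0.1188 + 1·0.111 + 0·0.1369 + 1·0.1221 + 4·0.081 + 3·0.0999 + 2·0.0891
 = 0.108 + 0.2664 + 0.3564 + 0.111 + 0 + 0.1221 + 0.324 + 0.2997 + 0.1782
 = 1.7658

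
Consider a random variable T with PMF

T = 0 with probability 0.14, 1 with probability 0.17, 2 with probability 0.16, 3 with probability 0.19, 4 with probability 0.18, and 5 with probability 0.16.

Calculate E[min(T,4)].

2.42

E[min(T,4)] = Σ min(t,4)·P(T=t)
 = 0·0.14 + 1·0.17 + 2·0.16 + 3·0.19 + 4·0.18 + 4·0.16
 = 0 + 0.17 + 0.32 + 0.57 + 0.72 + 0.64
 = 2.42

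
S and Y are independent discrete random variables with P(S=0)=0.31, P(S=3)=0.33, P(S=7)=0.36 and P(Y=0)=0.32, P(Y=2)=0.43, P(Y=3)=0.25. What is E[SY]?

5.6511

E[SY] = Σ_s Σ_y sy · P(S=s)P(Y=y)
 = 0·0.0992 + 0·0.1333 + 0·0.0775 + 0·0.1056 + 6·0.1419 + 9·0.0825 + 0·0.1152 + 14·0.1548 + 21·0.09
 = 0 + 0 + 0 + 0 + 0.8514 + 0.7425 + 0 + 2.1672 + 1.89
 = 5.6511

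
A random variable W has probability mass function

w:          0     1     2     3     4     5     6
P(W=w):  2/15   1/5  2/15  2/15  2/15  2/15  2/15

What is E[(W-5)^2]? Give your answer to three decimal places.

8.533

E[(W-5)^2] = Σ (w-5)^2·P(W=w)
 = 25·2/15 + 16·1/5 + 9·2/15 + 4·2/15 + 1·2/15 + 0·2/15 + 1·2/15
 = 10/3 + 16/5 + 6/5 + 8/15 + 2/15 + 0 + 2/15
 = 128/15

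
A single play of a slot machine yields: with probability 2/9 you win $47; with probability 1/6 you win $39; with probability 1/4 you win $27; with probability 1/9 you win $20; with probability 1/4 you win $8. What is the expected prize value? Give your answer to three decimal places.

E[payout] = 47·2/9 + 39·1/6 + 27·1/4 + 20·1/9 + 8·1/4
 = 94/9 + 13/2 + 27/4 + 20/9 + 2
 = 335/12

27.917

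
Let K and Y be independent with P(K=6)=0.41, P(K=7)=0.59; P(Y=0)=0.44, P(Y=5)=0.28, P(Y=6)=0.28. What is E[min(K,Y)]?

E[min(K,Y)] = Σ_k Σ_y min(k,y) · P(K=k)P(Y=y)
 = 0·0.1804 + 5·0.1148 + 6·0.1148 + 0·0.2596 + 5·0.1652 + 6·0.1652
 = 0 + 0.574 + 0.6888 + 0 + 0.826 + 0.9912
 = 3.08

3.08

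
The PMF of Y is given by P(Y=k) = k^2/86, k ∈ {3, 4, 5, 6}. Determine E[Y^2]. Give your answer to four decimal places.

E[Y^2] = Σ y^2·P(Y=y)
 = 9·9/86 + 16·8/43 + 25·25/86 + 36·18/43
 = 81/86 + 128/43 + 625/86 + 648/43
 = 1129/43

26.2558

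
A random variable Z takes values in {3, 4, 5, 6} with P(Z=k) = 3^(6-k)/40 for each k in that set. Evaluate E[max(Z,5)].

5.025

E[max(Z,5)] = Σ max(z,5)·P(Z=z)
 = 5·27/40 + 5·9/40 + 5·3/40 + 6·1/40
 = 27/8 + 9/8 + 3/8 + 3/20
 = 201/40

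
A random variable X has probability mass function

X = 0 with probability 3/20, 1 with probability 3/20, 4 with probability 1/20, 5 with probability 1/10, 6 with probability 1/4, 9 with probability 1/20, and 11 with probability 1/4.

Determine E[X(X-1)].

E[X(X-1)] = Σ x(x-1)·P(X=x)
 = 0·3/20 + 0·3/20 + 12·1/20 + 20·1/10 + 30·1/4 + 72·1/20 + 110·1/4
 = 0 + 0 + 3/5 + 2 + 15/2 + 18/5 + 55/2
 = 206/5

41.2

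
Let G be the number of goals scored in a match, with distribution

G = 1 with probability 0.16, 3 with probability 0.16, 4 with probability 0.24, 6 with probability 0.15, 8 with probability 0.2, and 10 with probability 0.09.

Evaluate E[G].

E[G] = Σ g·P(G=g)
 = 1·0.16 + 3·0.16 + 4·0.24 + 6·0.15 + 8·0.2 + 10·0.09
 = 0.16 + 0.48 + 0.96 + 0.9 + 1.6 + 0.9
 = 5

5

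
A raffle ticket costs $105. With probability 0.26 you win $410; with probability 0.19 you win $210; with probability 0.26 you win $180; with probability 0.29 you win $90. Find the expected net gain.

114.4

E[payout] = 410·0.26 + 210·0.19 + 180·0.26 + 90·0.29
 = 106.6 + 39.9 + 46.8 + 26.1
 = 219.4
Net = 219.4 - 105 = 114.4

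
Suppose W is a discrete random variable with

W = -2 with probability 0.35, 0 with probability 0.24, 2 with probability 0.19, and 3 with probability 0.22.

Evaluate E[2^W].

E[2^W] = Σ 2^w·P(W=w)
 = 0.25·0.35 + 1·0.24 + 4·0.19 + 8·0.22
 = 0.0875 + 0.24 + 0.76 + 1.76
 = 2.8475

2.8475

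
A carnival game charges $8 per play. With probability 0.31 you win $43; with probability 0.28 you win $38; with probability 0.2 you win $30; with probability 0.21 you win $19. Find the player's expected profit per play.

E[payout] = 43·0.31 + 38·0.28 + 30·0.2 + 19·0.21
 = 13.33 + 10.64 + 6 + 3.99
 = 33.96
Net = 33.96 - 8 = 25.96

25.96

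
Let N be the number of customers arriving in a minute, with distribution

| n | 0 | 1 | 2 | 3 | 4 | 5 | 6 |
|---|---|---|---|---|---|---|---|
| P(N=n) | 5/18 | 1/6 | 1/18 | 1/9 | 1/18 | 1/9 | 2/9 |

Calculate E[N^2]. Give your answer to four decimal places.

13.0556

E[N^2] = Σ n^2·P(N=n)
 = 0·5/18 + 1·1/6 + 4·1/18 + 9·1/9 + 16·1/18 + 25·1/9 + 36·2/9
 = 0 + 1/6 + 2/9 + 1 + 8/9 + 25/9 + 8
 = 235/18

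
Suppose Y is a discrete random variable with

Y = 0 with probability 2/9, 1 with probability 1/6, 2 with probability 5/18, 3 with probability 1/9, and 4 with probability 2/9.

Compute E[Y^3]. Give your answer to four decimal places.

E[Y^3] = Σ y^3·P(Y=y)
 = 0·2/9 + 1·1/6 + 8·5/18 + 27·1/9 + 64·2/9
 = 0 + 1/6 + 20/9 + 3 + 128/9
 = 353/18

19.6111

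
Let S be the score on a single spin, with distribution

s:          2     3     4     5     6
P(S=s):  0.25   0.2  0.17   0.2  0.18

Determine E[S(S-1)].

13.14

E[S(S-1)] = Σ s(s-1)·P(S=s)
 = 2·0.25 + 6·0.2 + 12·0.17 + 20·0.2 + 30·0.18
 = 0.5 + 1.2 + 2.04 + 4 + 5.4
 = 13.14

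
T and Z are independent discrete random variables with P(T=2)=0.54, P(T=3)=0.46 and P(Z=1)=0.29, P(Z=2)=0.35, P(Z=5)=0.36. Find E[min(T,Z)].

1.8756

E[min(T,Z)] = Σ_t Σ_z min(t,z) · P(T=t)P(Z=z)
 = 1·0.1566 + 2·0.189 + 2·0.1944 + 1·0.1334 + 2·0.161 + 3·0.1656
 = 0.1566 + 0.378 + 0.3888 + 0.1334 + 0.322 + 0.4968
 = 1.8756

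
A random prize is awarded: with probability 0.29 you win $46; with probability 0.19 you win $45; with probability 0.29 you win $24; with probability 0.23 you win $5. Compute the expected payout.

E[payout] = 46·0.29 + 45·0.19 + 24·0.29 + 5·0.23
 = 13.34 + 8.55 + 6.96 + 1.15
 = 30

30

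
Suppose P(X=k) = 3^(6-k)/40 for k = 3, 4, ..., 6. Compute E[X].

3.45

E[X] = Σ x·P(X=x)
 = 3·27/40 + 4·9/40 + 5·3/40 + 6·1/40
 = 81/40 + 9/10 + 3/8 + 3/20
 = 69/20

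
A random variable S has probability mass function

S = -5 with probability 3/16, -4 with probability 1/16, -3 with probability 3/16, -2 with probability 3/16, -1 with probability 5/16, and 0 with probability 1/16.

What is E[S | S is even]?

P(S is even) = 1/16 + 3/16 + 1/16 = 5/16.
E[S | S is even] = [(-4)·1/16 + (-2)·3/16 + 0·1/16] / (5/16)
 = -5/8 / (5/16)
 = -2

-2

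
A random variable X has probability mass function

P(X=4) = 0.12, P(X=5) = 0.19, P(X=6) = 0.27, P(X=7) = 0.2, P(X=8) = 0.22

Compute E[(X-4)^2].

6.59

E[(X-4)^2] = Σ (x-4)^2·P(X=x)
 = 0·0.12 + 1·0.19 + 4·0.27 + 9·0.2 + 16·0.22
 = 0 + 0.19 + 1.08 + 1.8 + 3.52
 = 6.59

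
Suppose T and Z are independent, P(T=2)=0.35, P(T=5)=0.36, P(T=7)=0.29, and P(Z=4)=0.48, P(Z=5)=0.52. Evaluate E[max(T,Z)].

E[max(T,Z)] = Σ_t Σ_z max(t,z) · P(T=t)P(Z=z)
 = 4·0.168 + 5·0.182 + 5·0.1728 + 5·0.1872 + 7·0.1392 + 7·0.1508
 = 0.672 + 0.91 + 0.864 + 0.936 + 0.9744 + 1.0556
 = 5.412

5.412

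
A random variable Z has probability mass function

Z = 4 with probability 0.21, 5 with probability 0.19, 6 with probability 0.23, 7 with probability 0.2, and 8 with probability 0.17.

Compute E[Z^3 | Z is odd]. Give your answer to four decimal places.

P(Z is odd) = 0.19 + 0.2 = 0.39.
E[Z^3 | Z is odd] = [125·0.19 + 343·0.2] / 0.39
 = 92.35 / 0.39
 = 9235/39

236.7949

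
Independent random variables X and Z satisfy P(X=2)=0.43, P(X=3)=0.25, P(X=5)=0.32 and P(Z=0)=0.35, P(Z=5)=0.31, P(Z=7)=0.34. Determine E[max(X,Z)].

E[max(X,Z)] = Σ_x Σ_z max(x,z) · P(X=x)P(Z=z)
 = 2·0.1505 + 5·0.1333 + 7·0.1462 + 3·0.0875 + 5·0.0775 + 7·0.085 + 5·0.112 + 5·0.0992 + 7·0.1088
 = 0.301 + 0.6665 + 1.0234 + 0.2625 + 0.3875 + 0.595 + 0.56 + 0.496 + 0.7616
 = 5.0535

5.0535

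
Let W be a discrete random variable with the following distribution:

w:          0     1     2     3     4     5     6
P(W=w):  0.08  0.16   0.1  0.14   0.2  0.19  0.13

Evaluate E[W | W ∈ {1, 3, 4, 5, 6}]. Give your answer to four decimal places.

3.7927

P(W ∈ {1, 3, 4, 5, 6}) = 0.16 + 0.14 + 0.2 + 0.19 + 0.13 = 0.82.
E[W | W ∈ {1, 3, 4, 5, 6}] = [1·0.16 + 3·0.14 + 4·0.2 + 5·0.19 + 6·0.13] / 0.82
 = 3.11 / 0.82
 = 311/82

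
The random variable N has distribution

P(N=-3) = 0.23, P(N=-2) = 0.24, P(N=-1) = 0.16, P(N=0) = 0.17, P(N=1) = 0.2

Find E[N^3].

E[N^3] = Σ n^3·P(N=n)
 = (-27)·0.23 + (-8)·0.24 + (-1)·0.16 + 0·0.17 + 1·0.2
 = (-6.21) + (-1.92) + (-0.16) + 0 + 0.2
 = -8.09

-8.09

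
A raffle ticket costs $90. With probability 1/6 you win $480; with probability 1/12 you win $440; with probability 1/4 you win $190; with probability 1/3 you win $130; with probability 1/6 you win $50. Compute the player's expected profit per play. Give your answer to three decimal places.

E[payout] = 480·1/6 + 440·1/12 + 190·1/4 + 130·1/3 + 50·1/6
 = 80 + 110/3 + 95/2 + 130/3 + 25/3
 = 1295/6
Net = 1295/6 - 90 = 755/6

125.833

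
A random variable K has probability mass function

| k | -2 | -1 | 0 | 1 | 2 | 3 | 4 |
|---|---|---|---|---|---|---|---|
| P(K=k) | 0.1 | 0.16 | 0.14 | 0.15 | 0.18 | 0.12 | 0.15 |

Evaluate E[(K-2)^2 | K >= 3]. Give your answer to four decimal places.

2.6667

P(K >= 3) = 0.12 + 0.15 = 0.27.
E[(K-2)^2 | K >= 3] = [1·0.12 + 4·0.15] / 0.27
 = 0.72 / 0.27
 = 8/3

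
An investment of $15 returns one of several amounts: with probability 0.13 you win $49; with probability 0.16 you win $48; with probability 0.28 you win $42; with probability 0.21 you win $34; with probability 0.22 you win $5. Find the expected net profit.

E[payout] = 49·0.13 + 48·0.16 + 42·0.28 + 34·0.21 + 5·0.22
 = 6.37 + 7.68 + 11.76 + 7.14 + 1.1
 = 34.05
Net = 34.05 - 15 = 19.05

19.05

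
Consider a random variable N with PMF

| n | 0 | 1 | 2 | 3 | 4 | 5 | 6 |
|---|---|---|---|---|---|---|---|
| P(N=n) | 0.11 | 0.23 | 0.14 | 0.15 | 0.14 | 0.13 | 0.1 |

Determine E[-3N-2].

E[-3N-2] = Σ (-3n-2)·P(N=n)
 = (-2)·0.11 + (-5)·0.23 + (-8)·0.14 + (-11)·0.15 + (-14)·0.14 + (-17)·0.13 + (-20)·0.1
 = (-0.22) + (-1.15) + (-1.12) + (-1.65) + (-1.96) + (-2.21) + (-2)
 = -10.31

-10.31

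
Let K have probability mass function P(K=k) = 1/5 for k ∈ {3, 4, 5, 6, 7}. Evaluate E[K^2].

E[K^2] = Σ k^2·P(K=k)
 = 9·1/5 + 16·1/5 + 25·1/5 + 36·1/5 + 49·1/5
 = 9/5 + 16/5 + 5 + 36/5 + 49/5
 = 27

27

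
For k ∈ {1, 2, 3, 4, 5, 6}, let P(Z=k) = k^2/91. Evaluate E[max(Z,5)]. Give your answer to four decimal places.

5.3956

E[max(Z,5)] = Σ max(z,5)·P(Z=z)
 = 5·1/91 + 5·4/91 + 5·9/91 + 5·16/91 + 5·25/91 + 6·36/91
 = 5/91 + 20/91 + 45/91 + 80/91 + 125/91 + 216/91
 = 491/91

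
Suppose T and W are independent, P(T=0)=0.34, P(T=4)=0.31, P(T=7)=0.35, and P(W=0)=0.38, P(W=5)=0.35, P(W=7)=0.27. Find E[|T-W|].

3.2444

E[|T-W|] = Σ_t Σ_w |t-w| · P(T=t)P(W=w)
 = 0·0.1292 + 5·0.119 + 7·0.0918 + 4·0.1178 + 1·0.1085 + 3·0.0837 + 7·0.133 + 2·0.1225 + 0·0.0945
 = 0 + 0.595 + 0.6426 + 0.4712 + 0.1085 + 0.2511 + 0.931 + 0.245 + 0
 = 3.2444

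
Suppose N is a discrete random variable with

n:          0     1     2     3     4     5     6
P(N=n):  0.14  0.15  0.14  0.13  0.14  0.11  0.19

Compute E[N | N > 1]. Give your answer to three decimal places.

P(N > 1) = 0.14 + 0.13 + 0.14 + 0.11 + 0.19 = 0.71.
E[N | N > 1] = [2·0.14 + 3·0.13 + 4·0.14 + 5·0.11 + 6·0.19] / 0.71
 = 2.92 / 0.71
 = 292/71

4.113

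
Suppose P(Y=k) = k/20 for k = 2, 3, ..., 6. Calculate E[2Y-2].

E[2Y-2] = Σ (2y-2)·P(Y=y)
 = 2·1/10 + 4·3/20 + 6·1/5 + 8·1/4 + 10·3/10
 = 1/5 + 3/5 + 6/5 + 2 + 3
 = 7

7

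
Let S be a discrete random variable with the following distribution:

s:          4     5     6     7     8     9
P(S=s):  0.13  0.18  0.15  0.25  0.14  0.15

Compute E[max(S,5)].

E[max(S,5)] = Σ max(s,5)·P(S=s)
 = 5·0.13 + 5·0.18 + 6·0.15 + 7·0.25 + 8·0.14 + 9·0.15
 = 0.65 + 0.9 + 0.9 + 1.75 + 1.12 + 1.35
 = 6.67

6.67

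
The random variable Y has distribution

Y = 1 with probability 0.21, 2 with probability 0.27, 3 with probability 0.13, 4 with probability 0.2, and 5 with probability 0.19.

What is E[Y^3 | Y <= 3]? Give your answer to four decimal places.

P(Y <= 3) = 0.21 + 0.27 + 0.13 = 0.61.
E[Y^3 | Y <= 3] = [1·0.21 + 8·0.27 + 27·0.13] / 0.61
 = 5.88 / 0.61
 = 588/61

9.6393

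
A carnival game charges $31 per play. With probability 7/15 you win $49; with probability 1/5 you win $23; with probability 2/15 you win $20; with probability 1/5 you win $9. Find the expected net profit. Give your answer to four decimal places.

0.9333

E[payout] = 49·7/15 + 23·1/5 + 20·2/15 + 9·1/5
 = 343/15 + 23/5 + 8/3 + 9/5
 = 479/15
Net = 479/15 - 31 = 14/15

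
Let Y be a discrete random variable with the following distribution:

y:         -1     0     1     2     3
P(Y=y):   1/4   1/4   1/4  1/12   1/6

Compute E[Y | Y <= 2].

0.2

P(Y <= 2) = 1/4 + 1/4 + 1/4 + 1/12 = 5/6.
E[Y | Y <= 2] = [(-1)·1/4 + 0·1/4 + 1·1/4 + 2·1/12] / (5/6)
 = 1/6 / (5/6)
 = 1/5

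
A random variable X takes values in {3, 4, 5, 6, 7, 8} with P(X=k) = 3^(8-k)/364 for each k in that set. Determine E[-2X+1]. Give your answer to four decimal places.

E[-2X+1] = Σ (-2x+1)·P(X=x)
 = (-5)·243/364 + (-7)·81/364 + (-9)·27/364 + (-11)·9/364 + (-13)·3/364 + (-15)·1/364
 = (-1215/364) + (-81/52) + (-243/364) + (-99/364) + (-3/28) + (-15/364)
 = -1089/182

-5.9835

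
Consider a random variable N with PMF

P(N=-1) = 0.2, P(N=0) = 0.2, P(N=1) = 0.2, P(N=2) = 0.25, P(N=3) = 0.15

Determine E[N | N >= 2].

2.375

P(N >= 2) = 0.25 + 0.15 = 0.4.
E[N | N >= 2] = [2·0.25 + 3·0.15] / 0.4
 = 0.95 / 0.4
 = 19/8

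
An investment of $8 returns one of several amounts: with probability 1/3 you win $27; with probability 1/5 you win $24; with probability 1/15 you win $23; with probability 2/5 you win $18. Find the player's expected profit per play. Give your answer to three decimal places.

E[payout] = 27·1/3 + 24·1/5 + 23·1/15 + 18·2/5
 = 9 + 24/5 + 23/15 + 36/5
 = 338/15
Net = 338/15 - 8 = 218/15

14.533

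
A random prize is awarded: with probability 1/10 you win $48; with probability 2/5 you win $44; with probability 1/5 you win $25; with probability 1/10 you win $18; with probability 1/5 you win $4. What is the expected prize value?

E[payout] = 48·1/10 + 44·2/5 + 25·1/5 + 18·1/10 + 4·1/5
 = 24/5 + 88/5 + 5 + 9/5 + 4/5
 = 30

30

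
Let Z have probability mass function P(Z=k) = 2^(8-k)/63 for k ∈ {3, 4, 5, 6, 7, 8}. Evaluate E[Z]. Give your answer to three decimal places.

E[Z] = Σ z·P(Z=z)
 = 3·32/63 + 4·16/63 + 5·8/63 + 6·4/63 + 7·2/63 + 8·1/63
 = 32/21 + 64/63 + 40/63 + 8/21 + 2/9 + 8/63
 = 82/21

3.905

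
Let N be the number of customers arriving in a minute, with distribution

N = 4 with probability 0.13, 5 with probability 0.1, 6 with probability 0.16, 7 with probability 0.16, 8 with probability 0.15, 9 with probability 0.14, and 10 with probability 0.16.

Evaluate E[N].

E[N] = Σ n·P(N=n)
 = 4·0.13 + 5·0.1 + 6·0.16 + 7·0.16 + 8·0.15 + 9·0.14 + 10·0.16
 = 0.52 + 0.5 + 0.96 + 1.12 + 1.2 + 1.26 + 1.6
 = 7.16

7.16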